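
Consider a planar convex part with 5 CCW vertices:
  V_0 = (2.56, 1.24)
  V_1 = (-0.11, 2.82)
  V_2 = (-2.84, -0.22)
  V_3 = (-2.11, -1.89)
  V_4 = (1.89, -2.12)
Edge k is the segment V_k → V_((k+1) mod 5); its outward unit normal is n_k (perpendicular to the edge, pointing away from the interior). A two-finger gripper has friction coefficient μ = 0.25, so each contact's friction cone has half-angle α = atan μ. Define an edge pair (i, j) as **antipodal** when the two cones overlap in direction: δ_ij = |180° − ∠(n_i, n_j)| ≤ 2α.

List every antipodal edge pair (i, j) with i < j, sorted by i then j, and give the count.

count = 1; pairs: (0,3)

α = atan 0.25 = 14.04°;  2α = 28.07°
n_0 = (+0.5093, +0.8606)
n_1 = (-0.7440, +0.6682)
n_2 = (-0.9163, -0.4005)
n_3 = (-0.0574, -0.9984)
n_4 = (+0.9807, -0.1956)
  (0,1): δ = 101.31°  ·
  (0,2): δ = 35.77°  ·
  (0,3): δ = 27.32°  ✓
  (0,4): δ = 109.34°  ·
  (1,2): δ = 114.46°  ·
  (1,3): δ = 51.37°  ·
  (1,4): δ = 30.65°  ·
  (2,3): δ = 116.90°  ·
  (2,4): δ = 34.89°  ·
  (3,4): δ = 97.99°  ·
antipodal pairs: 1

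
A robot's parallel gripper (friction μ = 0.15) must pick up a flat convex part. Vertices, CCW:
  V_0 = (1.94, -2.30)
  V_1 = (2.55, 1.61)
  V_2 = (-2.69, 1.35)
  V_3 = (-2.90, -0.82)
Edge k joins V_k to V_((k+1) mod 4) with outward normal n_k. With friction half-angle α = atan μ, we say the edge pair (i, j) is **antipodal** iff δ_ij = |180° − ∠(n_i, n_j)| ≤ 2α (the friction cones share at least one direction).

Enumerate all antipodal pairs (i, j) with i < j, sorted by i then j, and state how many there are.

α = atan 0.15 = 8.53°;  2α = 17.06°
n_0 = (+0.9880, -0.1541)
n_1 = (-0.0496, +0.9988)
n_2 = (-0.9954, +0.0963)
n_3 = (-0.2924, -0.9563)
  (0,1): δ = 78.29°  ·
  (0,2): δ = 3.34°  ✓
  (0,3): δ = 81.86°  ·
  (1,2): δ = 98.37°  ·
  (1,3): δ = 19.84°  ·
  (2,3): δ = 101.48°  ·
antipodal pairs: 1

count = 1; pairs: (0,2)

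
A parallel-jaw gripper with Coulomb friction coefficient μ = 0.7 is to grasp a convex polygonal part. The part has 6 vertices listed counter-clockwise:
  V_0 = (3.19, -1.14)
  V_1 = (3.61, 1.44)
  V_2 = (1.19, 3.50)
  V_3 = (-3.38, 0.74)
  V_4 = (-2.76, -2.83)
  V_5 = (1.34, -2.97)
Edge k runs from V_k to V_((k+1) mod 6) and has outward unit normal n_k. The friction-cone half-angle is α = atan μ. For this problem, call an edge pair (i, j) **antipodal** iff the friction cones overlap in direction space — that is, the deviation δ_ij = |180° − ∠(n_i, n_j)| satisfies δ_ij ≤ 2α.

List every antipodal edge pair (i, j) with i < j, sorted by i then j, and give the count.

count = 7; pairs: (0,2), (0,3), (1,3), (1,4), (2,4), (2,5), (3,5)

α = atan 0.7 = 34.99°;  2α = 69.98°
n_0 = (+0.9870, -0.1607)
n_1 = (+0.6482, +0.7615)
n_2 = (-0.5170, +0.8560)
n_3 = (-0.9853, -0.1711)
n_4 = (-0.0341, -0.9994)
n_5 = (+0.7033, -0.7109)
  (0,1): δ = 121.16°  ·
  (0,2): δ = 49.62°  ✓
  (0,3): δ = 19.10°  ✓
  (0,4): δ = 97.29°  ·
  (0,5): δ = 143.93°  ·
  (1,2): δ = 108.46°  ·
  (1,3): δ = 39.74°  ✓
  (1,4): δ = 38.45°  ✓
  (1,5): δ = 85.09°  ·
  (2,3): δ = 111.28°  ·
  (2,4): δ = 33.09°  ✓
  (2,5): δ = 13.56°  ✓
  (3,4): δ = 101.81°  ·
  (3,5): δ = 55.16°  ✓
  (4,5): δ = 133.36°  ·
antipodal pairs: 7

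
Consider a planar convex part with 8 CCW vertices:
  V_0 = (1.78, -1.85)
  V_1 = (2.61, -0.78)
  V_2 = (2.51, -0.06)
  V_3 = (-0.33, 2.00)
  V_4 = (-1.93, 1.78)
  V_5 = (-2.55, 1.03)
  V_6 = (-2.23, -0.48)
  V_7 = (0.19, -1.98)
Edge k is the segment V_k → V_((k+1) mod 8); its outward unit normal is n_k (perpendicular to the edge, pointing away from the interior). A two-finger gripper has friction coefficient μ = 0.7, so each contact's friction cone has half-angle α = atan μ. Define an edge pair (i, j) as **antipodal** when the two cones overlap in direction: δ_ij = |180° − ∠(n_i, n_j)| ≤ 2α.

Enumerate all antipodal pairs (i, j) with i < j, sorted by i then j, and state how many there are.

count = 12; pairs: (0,3), (0,4), (0,5), (1,4), (1,5), (1,6), (2,5), (2,6), (2,7), (3,6), (3,7), (4,7)

α = atan 0.7 = 34.99°;  2α = 69.98°
n_0 = (+0.7901, -0.6129)
n_1 = (+0.9905, +0.1376)
n_2 = (+0.5872, +0.8095)
n_3 = (-0.1362, +0.9907)
n_4 = (-0.7707, +0.6371)
n_5 = (-0.9783, -0.2073)
n_6 = (-0.5268, -0.8500)
n_7 = (+0.0815, -0.9967)
  (0,1): δ = 134.29°  ·
  (0,2): δ = 88.15°  ·
  (0,3): δ = 44.37°  ✓
  (0,4): δ = 1.78°  ✓
  (0,5): δ = 49.77°  ✓
  (0,6): δ = 96.01°  ·
  (0,7): δ = 132.47°  ·
  (1,2): δ = 133.86°  ·
  (1,3): δ = 90.08°  ·
  (1,4): δ = 47.49°  ✓
  (1,5): δ = 4.06°  ✓
  (1,6): δ = 50.30°  ✓
  (1,7): δ = 86.77°  ·
  (2,3): δ = 136.22°  ·
  (2,4): δ = 93.62°  ·
  (2,5): δ = 42.08°  ✓
  (2,6): δ = 4.16°  ✓
  (2,7): δ = 40.63°  ✓
  (3,4): δ = 137.41°  ·
  (3,5): δ = 85.86°  ·
  (3,6): δ = 39.62°  ✓
  (3,7): δ = 3.15°  ✓
  (4,5): δ = 128.46°  ·
  (4,6): δ = 82.21°  ·
  (4,7): δ = 45.75°  ✓
  (5,6): δ = 133.76°  ·
  (5,7): δ = 97.29°  ·
  (6,7): δ = 143.53°  ·
antipodal pairs: 12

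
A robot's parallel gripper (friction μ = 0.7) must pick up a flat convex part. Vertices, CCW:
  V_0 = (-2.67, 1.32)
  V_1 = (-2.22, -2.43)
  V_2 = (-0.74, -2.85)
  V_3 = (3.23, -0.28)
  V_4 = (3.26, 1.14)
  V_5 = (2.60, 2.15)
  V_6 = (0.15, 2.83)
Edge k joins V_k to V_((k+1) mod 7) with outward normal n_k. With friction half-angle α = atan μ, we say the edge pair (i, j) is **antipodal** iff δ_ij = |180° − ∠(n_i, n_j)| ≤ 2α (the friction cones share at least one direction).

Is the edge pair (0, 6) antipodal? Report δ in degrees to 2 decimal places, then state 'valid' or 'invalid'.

δ = 111.32°, invalid

α = atan 0.7 = 34.99°;  2α = 69.98°
edge 0: e_0 = (+0.45, -3.75);  n_0 = (-0.9929, -0.1191)
edge 6: e_6 = (-2.82, -1.51);  n_6 = (-0.4720, +0.8816)
∠(n_0, n_6) = 68.68°
δ = |180° − 68.68°| = 111.32°
111.32° > 2α = 69.98°  →  invalid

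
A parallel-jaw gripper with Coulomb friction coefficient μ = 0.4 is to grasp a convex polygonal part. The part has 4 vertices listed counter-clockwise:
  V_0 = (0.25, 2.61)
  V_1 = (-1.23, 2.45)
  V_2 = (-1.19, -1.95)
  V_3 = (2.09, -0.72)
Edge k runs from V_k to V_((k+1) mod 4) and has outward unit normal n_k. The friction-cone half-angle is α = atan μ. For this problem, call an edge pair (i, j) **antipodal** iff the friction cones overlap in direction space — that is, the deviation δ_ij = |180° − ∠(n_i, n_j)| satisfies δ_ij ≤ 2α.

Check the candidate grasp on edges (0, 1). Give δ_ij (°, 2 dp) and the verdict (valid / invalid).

δ = 95.65°, invalid

α = atan 0.4 = 21.80°;  2α = 43.60°
edge 0: e_0 = (-1.48, -0.16);  n_0 = (-0.1075, +0.9942)
edge 1: e_1 = (+0.04, -4.40);  n_1 = (-1.0000, -0.0091)
∠(n_0, n_1) = 84.35°
δ = |180° − 84.35°| = 95.65°
95.65° > 2α = 43.60°  →  invalid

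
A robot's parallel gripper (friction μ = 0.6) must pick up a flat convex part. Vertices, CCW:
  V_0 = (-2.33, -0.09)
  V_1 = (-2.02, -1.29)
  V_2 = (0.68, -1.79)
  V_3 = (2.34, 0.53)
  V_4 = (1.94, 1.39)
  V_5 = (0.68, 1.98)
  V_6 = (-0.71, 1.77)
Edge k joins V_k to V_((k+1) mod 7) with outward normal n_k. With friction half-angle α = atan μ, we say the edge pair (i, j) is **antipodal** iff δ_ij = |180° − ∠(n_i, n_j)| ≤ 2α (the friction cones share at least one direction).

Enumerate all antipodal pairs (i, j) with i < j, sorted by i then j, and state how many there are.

count = 9; pairs: (0,2), (0,3), (0,4), (1,3), (1,4), (1,5), (1,6), (2,5), (2,6)

α = atan 0.6 = 30.96°;  2α = 61.93°
n_0 = (-0.9682, -0.2501)
n_1 = (-0.1821, -0.9833)
n_2 = (+0.8133, -0.5819)
n_3 = (+0.9067, +0.4217)
n_4 = (+0.4241, +0.9056)
n_5 = (-0.1494, +0.9888)
n_6 = (-0.7541, +0.6568)
  (0,1): δ = 114.98°  ·
  (0,2): δ = 50.07°  ✓
  (0,3): δ = 10.46°  ✓
  (0,4): δ = 50.42°  ✓
  (0,5): δ = 84.11°  ·
  (0,6): δ = 124.46°  ·
  (1,2): δ = 115.09°  ·
  (1,3): δ = 54.56°  ✓
  (1,4): δ = 14.60°  ✓
  (1,5): δ = 19.08°  ✓
  (1,6): δ = 59.44°  ✓
  (2,3): δ = 119.47°  ·
  (2,4): δ = 79.51°  ·
  (2,5): δ = 45.82°  ✓
  (2,6): δ = 5.47°  ✓
  (3,4): δ = 140.04°  ·
  (3,5): δ = 106.35°  ·
  (3,6): δ = 66.00°  ·
  (4,5): δ = 146.32°  ·
  (4,6): δ = 105.96°  ·
  (5,6): δ = 139.65°  ·
antipodal pairs: 9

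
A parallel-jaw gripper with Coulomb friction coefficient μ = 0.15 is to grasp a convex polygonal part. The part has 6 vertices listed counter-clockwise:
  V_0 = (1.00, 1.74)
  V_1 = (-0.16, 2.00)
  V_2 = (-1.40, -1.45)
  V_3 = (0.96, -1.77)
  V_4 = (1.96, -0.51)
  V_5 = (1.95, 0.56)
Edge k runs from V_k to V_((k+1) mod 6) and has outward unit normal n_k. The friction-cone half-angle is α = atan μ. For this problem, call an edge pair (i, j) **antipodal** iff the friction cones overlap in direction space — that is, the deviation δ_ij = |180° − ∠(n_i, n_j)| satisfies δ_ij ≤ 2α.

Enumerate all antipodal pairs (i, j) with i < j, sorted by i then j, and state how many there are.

count = 1; pairs: (0,2)

α = atan 0.15 = 8.53°;  2α = 17.06°
n_0 = (+0.2187, +0.9758)
n_1 = (-0.9411, +0.3382)
n_2 = (-0.1344, -0.9909)
n_3 = (+0.7833, -0.6217)
n_4 = (+1.0000, +0.0093)
n_5 = (+0.7789, +0.6271)
  (0,1): δ = 97.14°  ·
  (0,2): δ = 4.91°  ✓
  (0,3): δ = 64.20°  ·
  (0,4): δ = 103.17°  ·
  (0,5): δ = 141.47°  ·
  (1,2): δ = 77.95°  ·
  (1,3): δ = 18.67°  ·
  (1,4): δ = 20.30°  ·
  (1,5): δ = 58.61°  ·
  (2,3): δ = 120.72°  ·
  (2,4): δ = 81.74°  ·
  (2,5): δ = 43.44°  ·
  (3,4): δ = 141.03°  ·
  (3,5): δ = 102.73°  ·
  (4,5): δ = 141.70°  ·
antipodal pairs: 1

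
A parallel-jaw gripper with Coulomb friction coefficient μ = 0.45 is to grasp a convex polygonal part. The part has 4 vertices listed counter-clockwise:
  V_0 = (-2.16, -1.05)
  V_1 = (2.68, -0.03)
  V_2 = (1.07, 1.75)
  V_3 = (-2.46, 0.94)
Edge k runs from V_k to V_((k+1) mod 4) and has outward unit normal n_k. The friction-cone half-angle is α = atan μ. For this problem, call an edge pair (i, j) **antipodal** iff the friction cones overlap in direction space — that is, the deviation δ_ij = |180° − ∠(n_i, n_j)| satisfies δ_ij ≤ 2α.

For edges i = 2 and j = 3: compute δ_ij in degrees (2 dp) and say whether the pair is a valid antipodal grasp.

δ = 94.35°, invalid

α = atan 0.45 = 24.23°;  2α = 48.46°
edge 2: e_2 = (-3.53, -0.81);  n_2 = (-0.2236, +0.9747)
edge 3: e_3 = (+0.30, -1.99);  n_3 = (-0.9888, -0.1491)
∠(n_2, n_3) = 85.65°
δ = |180° − 85.65°| = 94.35°
94.35° > 2α = 48.46°  →  invalid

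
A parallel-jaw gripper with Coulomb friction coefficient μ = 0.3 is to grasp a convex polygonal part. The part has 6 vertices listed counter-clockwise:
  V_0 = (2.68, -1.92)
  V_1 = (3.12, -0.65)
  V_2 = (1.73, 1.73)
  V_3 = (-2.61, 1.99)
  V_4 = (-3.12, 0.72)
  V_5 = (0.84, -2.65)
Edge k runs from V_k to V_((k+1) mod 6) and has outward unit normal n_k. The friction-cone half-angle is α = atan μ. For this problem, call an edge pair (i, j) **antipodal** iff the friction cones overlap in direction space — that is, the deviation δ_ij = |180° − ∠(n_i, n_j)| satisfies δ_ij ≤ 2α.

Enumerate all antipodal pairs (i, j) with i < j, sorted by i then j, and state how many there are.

α = atan 0.3 = 16.70°;  2α = 33.40°
n_0 = (+0.9449, -0.3274)
n_1 = (+0.8635, +0.5043)
n_2 = (+0.0598, +0.9982)
n_3 = (-0.9280, +0.3727)
n_4 = (-0.6481, -0.7616)
n_5 = (+0.3688, -0.9295)
  (0,1): δ = 130.60°  ·
  (0,2): δ = 74.32°  ·
  (0,3): δ = 2.77°  ✓
  (0,4): δ = 68.71°  ·
  (0,5): δ = 130.75°  ·
  (1,2): δ = 123.71°  ·
  (1,3): δ = 52.17°  ·
  (1,4): δ = 19.32°  ✓
  (1,5): δ = 81.35°  ·
  (2,3): δ = 108.45°  ·
  (2,4): δ = 36.97°  ·
  (2,5): δ = 25.07°  ✓
  (3,4): δ = 108.52°  ·
  (3,5): δ = 46.48°  ·
  (4,5): δ = 117.96°  ·
antipodal pairs: 3

count = 3; pairs: (0,3), (1,4), (2,5)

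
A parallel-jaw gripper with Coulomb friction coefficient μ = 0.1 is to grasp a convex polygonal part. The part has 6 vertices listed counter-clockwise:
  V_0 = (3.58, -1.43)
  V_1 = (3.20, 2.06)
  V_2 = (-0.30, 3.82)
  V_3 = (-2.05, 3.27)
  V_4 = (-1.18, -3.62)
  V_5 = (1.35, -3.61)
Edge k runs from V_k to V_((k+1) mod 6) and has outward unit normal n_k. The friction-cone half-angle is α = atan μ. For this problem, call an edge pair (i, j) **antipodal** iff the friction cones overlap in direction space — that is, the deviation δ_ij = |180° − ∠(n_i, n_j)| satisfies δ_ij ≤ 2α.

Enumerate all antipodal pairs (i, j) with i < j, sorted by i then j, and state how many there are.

count = 1; pairs: (0,3)

α = atan 0.1 = 5.71°;  2α = 11.42°
n_0 = (+0.9941, +0.1082)
n_1 = (+0.4493, +0.8934)
n_2 = (-0.2998, +0.9540)
n_3 = (-0.9921, -0.1253)
n_4 = (+0.0040, -1.0000)
n_5 = (+0.6990, -0.7151)
  (0,1): δ = 122.91°  ·
  (0,2): δ = 78.77°  ·
  (0,3): δ = 0.98°  ✓
  (0,4): δ = 84.01°  ·
  (0,5): δ = 128.14°  ·
  (1,2): δ = 135.86°  ·
  (1,3): δ = 56.11°  ·
  (1,4): δ = 26.92°  ·
  (1,5): δ = 71.05°  ·
  (2,3): δ = 100.25°  ·
  (2,4): δ = 17.22°  ·
  (2,5): δ = 26.90°  ·
  (3,4): δ = 96.97°  ·
  (3,5): δ = 52.85°  ·
  (4,5): δ = 135.88°  ·
antipodal pairs: 1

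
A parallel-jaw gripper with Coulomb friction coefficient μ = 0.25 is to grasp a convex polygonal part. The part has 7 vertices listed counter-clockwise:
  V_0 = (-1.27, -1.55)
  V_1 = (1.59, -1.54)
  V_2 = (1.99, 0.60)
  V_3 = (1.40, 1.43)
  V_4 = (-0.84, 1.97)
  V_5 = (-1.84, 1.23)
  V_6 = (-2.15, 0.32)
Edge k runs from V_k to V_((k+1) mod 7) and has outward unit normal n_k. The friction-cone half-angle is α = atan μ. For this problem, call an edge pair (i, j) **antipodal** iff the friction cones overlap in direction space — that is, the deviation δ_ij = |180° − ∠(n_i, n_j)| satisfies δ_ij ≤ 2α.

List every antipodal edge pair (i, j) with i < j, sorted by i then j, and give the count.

count = 3; pairs: (0,3), (1,5), (2,6)

α = atan 0.25 = 14.04°;  2α = 28.07°
n_0 = (+0.0035, -1.0000)
n_1 = (+0.9830, -0.1837)
n_2 = (+0.8151, +0.5794)
n_3 = (+0.2344, +0.9722)
n_4 = (-0.5948, +0.8038)
n_5 = (-0.9466, +0.3225)
n_6 = (-0.9048, -0.4258)
  (0,1): δ = 100.79°  ·
  (0,2): δ = 54.79°  ·
  (0,3): δ = 13.75°  ✓
  (0,4): δ = 36.30°  ·
  (0,5): δ = 70.99°  ·
  (0,6): δ = 115.00°  ·
  (1,2): δ = 134.01°  ·
  (1,3): δ = 92.97°  ·
  (1,4): δ = 42.91°  ·
  (1,5): δ = 8.22°  ✓
  (1,6): δ = 35.79°  ·
  (2,3): δ = 138.96°  ·
  (2,4): δ = 88.91°  ·
  (2,5): δ = 54.22°  ·
  (2,6): δ = 10.21°  ✓
  (3,4): δ = 129.94°  ·
  (3,5): δ = 95.26°  ·
  (3,6): δ = 51.25°  ·
  (4,5): δ = 145.31°  ·
  (4,6): δ = 101.30°  ·
  (5,6): δ = 135.99°  ·
antipodal pairs: 3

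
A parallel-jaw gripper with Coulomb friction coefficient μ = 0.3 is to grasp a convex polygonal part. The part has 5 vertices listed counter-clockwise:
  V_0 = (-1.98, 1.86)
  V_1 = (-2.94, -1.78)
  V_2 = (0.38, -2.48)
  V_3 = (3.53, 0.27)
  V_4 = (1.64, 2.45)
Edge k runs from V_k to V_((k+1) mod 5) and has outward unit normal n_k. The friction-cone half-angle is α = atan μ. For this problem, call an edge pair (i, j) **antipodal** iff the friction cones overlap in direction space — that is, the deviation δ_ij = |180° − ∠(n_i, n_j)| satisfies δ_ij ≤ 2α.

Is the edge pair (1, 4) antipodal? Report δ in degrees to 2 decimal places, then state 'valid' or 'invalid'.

δ = 21.16°, valid

α = atan 0.3 = 16.70°;  2α = 33.40°
edge 1: e_1 = (+3.32, -0.70);  n_1 = (-0.2063, -0.9785)
edge 4: e_4 = (-3.62, -0.59);  n_4 = (-0.1609, +0.9870)
∠(n_1, n_4) = 158.84°
δ = |180° − 158.84°| = 21.16°
21.16° ≤ 2α = 33.40°  →  valid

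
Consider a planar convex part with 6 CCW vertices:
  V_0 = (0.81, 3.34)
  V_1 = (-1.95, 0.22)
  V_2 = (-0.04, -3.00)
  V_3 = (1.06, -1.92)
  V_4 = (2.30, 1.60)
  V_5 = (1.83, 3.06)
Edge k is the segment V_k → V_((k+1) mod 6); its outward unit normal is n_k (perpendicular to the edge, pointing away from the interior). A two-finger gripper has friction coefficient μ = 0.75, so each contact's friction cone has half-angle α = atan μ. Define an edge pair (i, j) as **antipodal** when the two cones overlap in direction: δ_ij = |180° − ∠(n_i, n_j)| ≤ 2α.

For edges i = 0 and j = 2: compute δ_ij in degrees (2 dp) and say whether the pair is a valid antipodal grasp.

δ = 4.03°, valid

α = atan 0.75 = 36.87°;  2α = 73.74°
edge 0: e_0 = (-2.76, -3.12);  n_0 = (-0.7490, +0.6626)
edge 2: e_2 = (+1.10, +1.08);  n_2 = (+0.7006, -0.7136)
∠(n_0, n_2) = 175.97°
δ = |180° − 175.97°| = 4.03°
4.03° ≤ 2α = 73.74°  →  valid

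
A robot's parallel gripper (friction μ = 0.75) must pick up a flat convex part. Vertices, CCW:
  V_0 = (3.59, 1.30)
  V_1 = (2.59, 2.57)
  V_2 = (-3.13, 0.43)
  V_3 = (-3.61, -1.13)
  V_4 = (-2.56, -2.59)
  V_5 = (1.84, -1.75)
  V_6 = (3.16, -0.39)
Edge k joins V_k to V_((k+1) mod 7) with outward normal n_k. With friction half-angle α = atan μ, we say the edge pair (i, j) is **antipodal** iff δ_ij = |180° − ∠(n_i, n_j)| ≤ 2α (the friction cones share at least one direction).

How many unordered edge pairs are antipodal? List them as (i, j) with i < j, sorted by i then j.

α = atan 0.75 = 36.87°;  2α = 73.74°
n_0 = (+0.7857, +0.6186)
n_1 = (-0.3504, +0.9366)
n_2 = (-0.9558, +0.2941)
n_3 = (-0.8119, -0.5839)
n_4 = (+0.1875, -0.9823)
n_5 = (+0.7176, -0.6965)
n_6 = (+0.9691, -0.2466)
  (0,1): δ = 107.70°  ·
  (0,2): δ = 55.32°  ✓
  (0,3): δ = 2.49°  ✓
  (0,4): δ = 62.59°  ✓
  (0,5): δ = 97.64°  ·
  (0,6): δ = 127.51°  ·
  (1,2): δ = 127.61°  ·
  (1,3): δ = 74.79°  ·
  (1,4): δ = 9.70°  ✓
  (1,5): δ = 25.34°  ✓
  (1,6): δ = 55.21°  ✓
  (2,3): δ = 127.17°  ·
  (2,4): δ = 62.09°  ✓
  (2,5): δ = 27.04°  ✓
  (2,6): δ = 2.83°  ✓
  (3,4): δ = 114.91°  ·
  (3,5): δ = 79.87°  ·
  (3,6): δ = 50.00°  ✓
  (4,5): δ = 144.95°  ·
  (4,6): δ = 115.08°  ·
  (5,6): δ = 150.13°  ·
antipodal pairs: 10

count = 10; pairs: (0,2), (0,3), (0,4), (1,4), (1,5), (1,6), (2,4), (2,5), (2,6), (3,6)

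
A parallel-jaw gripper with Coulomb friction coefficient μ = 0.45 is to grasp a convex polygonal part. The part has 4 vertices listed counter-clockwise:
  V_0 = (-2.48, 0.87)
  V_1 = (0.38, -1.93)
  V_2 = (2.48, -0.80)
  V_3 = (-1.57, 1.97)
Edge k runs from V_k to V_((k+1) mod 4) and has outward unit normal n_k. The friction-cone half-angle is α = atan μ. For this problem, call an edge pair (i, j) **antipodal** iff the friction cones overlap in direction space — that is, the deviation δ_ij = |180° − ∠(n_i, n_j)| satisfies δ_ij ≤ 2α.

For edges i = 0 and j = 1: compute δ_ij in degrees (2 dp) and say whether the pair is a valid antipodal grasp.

δ = 107.32°, invalid

α = atan 0.45 = 24.23°;  2α = 48.46°
edge 0: e_0 = (+2.86, -2.80);  n_0 = (-0.6996, -0.7146)
edge 1: e_1 = (+2.10, +1.13);  n_1 = (+0.4738, -0.8806)
∠(n_0, n_1) = 72.68°
δ = |180° − 72.68°| = 107.32°
107.32° > 2α = 48.46°  →  invalid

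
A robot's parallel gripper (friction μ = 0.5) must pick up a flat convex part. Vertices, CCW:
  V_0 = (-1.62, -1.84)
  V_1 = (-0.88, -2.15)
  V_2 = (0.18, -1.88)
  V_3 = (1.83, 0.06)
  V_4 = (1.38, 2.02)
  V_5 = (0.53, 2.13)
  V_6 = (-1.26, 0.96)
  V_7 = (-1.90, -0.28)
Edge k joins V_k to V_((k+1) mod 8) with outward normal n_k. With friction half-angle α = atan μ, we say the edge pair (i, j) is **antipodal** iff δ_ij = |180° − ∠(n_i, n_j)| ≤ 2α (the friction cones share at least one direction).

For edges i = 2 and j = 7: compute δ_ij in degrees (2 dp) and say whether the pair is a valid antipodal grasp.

δ = 50.56°, valid

α = atan 0.5 = 26.57°;  2α = 53.13°
edge 2: e_2 = (+1.65, +1.94);  n_2 = (+0.7617, -0.6479)
edge 7: e_7 = (+0.28, -1.56);  n_7 = (-0.9843, -0.1767)
∠(n_2, n_7) = 129.44°
δ = |180° − 129.44°| = 50.56°
50.56° ≤ 2α = 53.13°  →  valid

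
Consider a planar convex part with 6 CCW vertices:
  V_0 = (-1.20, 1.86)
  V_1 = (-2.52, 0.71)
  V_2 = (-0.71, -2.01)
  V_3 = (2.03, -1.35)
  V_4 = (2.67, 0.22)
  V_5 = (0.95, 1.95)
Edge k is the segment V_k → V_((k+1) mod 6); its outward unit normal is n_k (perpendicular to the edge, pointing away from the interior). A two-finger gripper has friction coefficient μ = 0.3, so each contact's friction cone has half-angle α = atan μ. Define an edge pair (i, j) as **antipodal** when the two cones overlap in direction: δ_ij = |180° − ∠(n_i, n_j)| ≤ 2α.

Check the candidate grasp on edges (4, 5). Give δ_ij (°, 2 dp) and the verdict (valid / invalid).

α = atan 0.3 = 16.70°;  2α = 33.40°
edge 4: e_4 = (-1.72, +1.73);  n_4 = (+0.7092, +0.7051)
edge 5: e_5 = (-2.15, -0.09);  n_5 = (-0.0418, +0.9991)
∠(n_4, n_5) = 47.56°
δ = |180° − 47.56°| = 132.44°
132.44° > 2α = 33.40°  →  invalid

δ = 132.44°, invalid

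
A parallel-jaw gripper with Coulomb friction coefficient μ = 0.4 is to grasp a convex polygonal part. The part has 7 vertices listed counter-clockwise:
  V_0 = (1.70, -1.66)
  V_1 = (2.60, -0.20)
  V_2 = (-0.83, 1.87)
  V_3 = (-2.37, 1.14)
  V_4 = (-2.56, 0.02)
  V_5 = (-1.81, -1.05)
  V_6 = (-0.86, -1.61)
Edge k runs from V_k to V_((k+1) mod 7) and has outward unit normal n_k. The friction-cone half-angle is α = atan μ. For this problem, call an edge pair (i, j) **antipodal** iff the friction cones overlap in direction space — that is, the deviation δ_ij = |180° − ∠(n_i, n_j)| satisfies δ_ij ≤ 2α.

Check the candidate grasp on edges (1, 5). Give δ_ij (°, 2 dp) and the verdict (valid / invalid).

δ = 0.59°, valid

α = atan 0.4 = 21.80°;  2α = 43.60°
edge 1: e_1 = (-3.43, +2.07);  n_1 = (+0.5167, +0.8562)
edge 5: e_5 = (+0.95, -0.56);  n_5 = (-0.5078, -0.8615)
∠(n_1, n_5) = 179.41°
δ = |180° − 179.41°| = 0.59°
0.59° ≤ 2α = 43.60°  →  valid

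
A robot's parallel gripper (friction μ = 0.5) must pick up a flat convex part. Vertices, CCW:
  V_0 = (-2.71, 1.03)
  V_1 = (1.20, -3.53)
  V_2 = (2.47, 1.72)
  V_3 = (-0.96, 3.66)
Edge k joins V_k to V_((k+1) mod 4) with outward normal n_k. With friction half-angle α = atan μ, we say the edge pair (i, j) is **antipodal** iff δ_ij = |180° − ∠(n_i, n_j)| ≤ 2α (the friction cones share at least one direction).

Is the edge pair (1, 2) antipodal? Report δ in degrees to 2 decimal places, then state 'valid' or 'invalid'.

α = atan 0.5 = 26.57°;  2α = 53.13°
edge 1: e_1 = (+1.27, +5.25);  n_1 = (+0.9720, -0.2351)
edge 2: e_2 = (-3.43, +1.94);  n_2 = (+0.4923, +0.8704)
∠(n_1, n_2) = 74.11°
δ = |180° − 74.11°| = 105.89°
105.89° > 2α = 53.13°  →  invalid

δ = 105.89°, invalid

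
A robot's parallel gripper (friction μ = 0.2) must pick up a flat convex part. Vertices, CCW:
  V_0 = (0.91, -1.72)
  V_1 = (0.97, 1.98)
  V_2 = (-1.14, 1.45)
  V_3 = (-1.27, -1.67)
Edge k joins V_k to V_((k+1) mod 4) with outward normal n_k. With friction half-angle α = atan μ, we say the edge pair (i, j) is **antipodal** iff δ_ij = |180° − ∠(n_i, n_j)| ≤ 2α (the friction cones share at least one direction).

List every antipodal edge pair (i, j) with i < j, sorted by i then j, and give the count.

α = atan 0.2 = 11.31°;  2α = 22.62°
n_0 = (+0.9999, -0.0162)
n_1 = (-0.2436, +0.9699)
n_2 = (-0.9991, +0.0416)
n_3 = (-0.0229, -0.9997)
  (0,1): δ = 74.97°  ·
  (0,2): δ = 1.46°  ✓
  (0,3): δ = 89.62°  ·
  (1,2): δ = 106.49°  ·
  (1,3): δ = 15.41°  ✓
  (2,3): δ = 88.93°  ·
antipodal pairs: 2

count = 2; pairs: (0,2), (1,3)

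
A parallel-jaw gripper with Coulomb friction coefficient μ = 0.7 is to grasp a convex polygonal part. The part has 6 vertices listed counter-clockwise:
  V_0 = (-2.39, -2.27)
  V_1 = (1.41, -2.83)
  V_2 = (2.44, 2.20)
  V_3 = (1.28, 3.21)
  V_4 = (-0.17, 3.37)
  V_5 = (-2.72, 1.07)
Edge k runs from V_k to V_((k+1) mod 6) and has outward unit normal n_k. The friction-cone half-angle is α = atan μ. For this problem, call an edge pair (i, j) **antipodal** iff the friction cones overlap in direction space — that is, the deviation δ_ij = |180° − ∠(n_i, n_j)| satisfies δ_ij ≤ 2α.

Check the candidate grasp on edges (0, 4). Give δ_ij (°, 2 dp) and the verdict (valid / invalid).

α = atan 0.7 = 34.99°;  2α = 69.98°
edge 0: e_0 = (+3.80, -0.56);  n_0 = (-0.1458, -0.9893)
edge 4: e_4 = (-2.55, -2.30);  n_4 = (-0.6698, +0.7426)
∠(n_0, n_4) = 129.57°
δ = |180° − 129.57°| = 50.43°
50.43° ≤ 2α = 69.98°  →  valid

δ = 50.43°, valid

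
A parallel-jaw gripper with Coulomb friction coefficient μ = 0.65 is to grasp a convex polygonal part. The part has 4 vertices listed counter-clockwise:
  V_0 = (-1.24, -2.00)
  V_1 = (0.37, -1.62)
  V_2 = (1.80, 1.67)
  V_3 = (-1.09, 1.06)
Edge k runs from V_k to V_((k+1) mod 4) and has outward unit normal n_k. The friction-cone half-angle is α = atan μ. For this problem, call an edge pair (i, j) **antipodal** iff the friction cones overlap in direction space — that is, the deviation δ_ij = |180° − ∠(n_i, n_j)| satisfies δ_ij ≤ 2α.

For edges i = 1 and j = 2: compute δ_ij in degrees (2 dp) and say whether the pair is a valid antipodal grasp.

α = atan 0.65 = 33.02°;  2α = 66.05°
edge 1: e_1 = (+1.43, +3.29);  n_1 = (+0.9171, -0.3986)
edge 2: e_2 = (-2.89, -0.61);  n_2 = (-0.2065, +0.9784)
∠(n_1, n_2) = 125.41°
δ = |180° − 125.41°| = 54.59°
54.59° ≤ 2α = 66.05°  →  valid

δ = 54.59°, valid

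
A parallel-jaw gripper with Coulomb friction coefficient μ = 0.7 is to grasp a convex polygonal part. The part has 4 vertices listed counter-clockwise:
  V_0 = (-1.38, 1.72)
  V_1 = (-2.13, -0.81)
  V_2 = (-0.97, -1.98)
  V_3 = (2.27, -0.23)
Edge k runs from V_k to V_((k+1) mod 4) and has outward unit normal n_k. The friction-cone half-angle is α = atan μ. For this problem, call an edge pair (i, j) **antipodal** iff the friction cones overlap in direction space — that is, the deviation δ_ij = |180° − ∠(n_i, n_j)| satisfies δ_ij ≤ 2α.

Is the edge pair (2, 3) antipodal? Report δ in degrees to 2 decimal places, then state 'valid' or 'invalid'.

δ = 56.49°, valid

α = atan 0.7 = 34.99°;  2α = 69.98°
edge 2: e_2 = (+3.24, +1.75);  n_2 = (+0.4752, -0.8799)
edge 3: e_3 = (-3.65, +1.95);  n_3 = (+0.4712, +0.8820)
∠(n_2, n_3) = 123.51°
δ = |180° − 123.51°| = 56.49°
56.49° ≤ 2α = 69.98°  →  valid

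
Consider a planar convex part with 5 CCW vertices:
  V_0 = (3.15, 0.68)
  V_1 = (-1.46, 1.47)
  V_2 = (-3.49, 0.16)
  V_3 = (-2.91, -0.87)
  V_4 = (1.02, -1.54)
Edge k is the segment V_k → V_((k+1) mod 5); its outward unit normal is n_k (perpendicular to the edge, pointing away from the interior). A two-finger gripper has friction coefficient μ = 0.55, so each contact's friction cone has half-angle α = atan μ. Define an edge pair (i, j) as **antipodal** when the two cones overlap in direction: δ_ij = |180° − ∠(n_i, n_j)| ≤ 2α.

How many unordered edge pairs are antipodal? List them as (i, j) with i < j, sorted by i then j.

count = 5; pairs: (0,2), (0,3), (0,4), (1,3), (1,4)

α = atan 0.55 = 28.81°;  2α = 57.62°
n_0 = (+0.1689, +0.9856)
n_1 = (-0.5422, +0.8402)
n_2 = (-0.8713, -0.4907)
n_3 = (-0.1681, -0.9858)
n_4 = (+0.7216, -0.6923)
  (0,1): δ = 137.44°  ·
  (0,2): δ = 50.89°  ✓
  (0,3): δ = 0.05°  ✓
  (0,4): δ = 55.91°  ✓
  (1,2): δ = 93.45°  ·
  (1,3): δ = 42.51°  ✓
  (1,4): δ = 13.35°  ✓
  (2,3): δ = 129.06°  ·
  (2,4): δ = 73.20°  ·
  (3,4): δ = 124.14°  ·
antipodal pairs: 5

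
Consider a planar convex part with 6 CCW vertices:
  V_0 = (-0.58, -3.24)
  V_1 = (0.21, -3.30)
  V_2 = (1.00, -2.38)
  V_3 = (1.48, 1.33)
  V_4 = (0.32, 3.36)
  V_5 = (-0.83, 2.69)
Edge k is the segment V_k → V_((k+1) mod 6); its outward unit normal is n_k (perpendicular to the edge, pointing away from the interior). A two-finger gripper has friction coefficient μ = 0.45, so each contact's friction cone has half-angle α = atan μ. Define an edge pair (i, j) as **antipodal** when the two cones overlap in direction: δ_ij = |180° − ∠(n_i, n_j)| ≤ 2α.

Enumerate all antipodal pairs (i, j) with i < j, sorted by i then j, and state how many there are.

count = 5; pairs: (0,4), (1,4), (1,5), (2,5), (3,5)

α = atan 0.45 = 24.23°;  2α = 48.46°
n_0 = (-0.0757, -0.9971)
n_1 = (+0.7587, -0.6515)
n_2 = (+0.9917, -0.1283)
n_3 = (+0.8682, +0.4961)
n_4 = (-0.5034, +0.8641)
n_5 = (-0.9991, -0.0421)
  (0,1): δ = 126.31°  ·
  (0,2): δ = 93.03°  ·
  (0,3): δ = 55.91°  ·
  (0,4): δ = 34.57°  ✓
  (0,5): δ = 96.76°  ·
  (1,2): δ = 146.72°  ·
  (1,3): δ = 109.60°  ·
  (1,4): δ = 19.12°  ✓
  (1,5): δ = 43.07°  ✓
  (2,3): δ = 142.88°  ·
  (2,4): δ = 52.40°  ·
  (2,5): δ = 9.79°  ✓
  (3,4): δ = 89.52°  ·
  (3,5): δ = 27.33°  ✓
  (4,5): δ = 117.81°  ·
antipodal pairs: 5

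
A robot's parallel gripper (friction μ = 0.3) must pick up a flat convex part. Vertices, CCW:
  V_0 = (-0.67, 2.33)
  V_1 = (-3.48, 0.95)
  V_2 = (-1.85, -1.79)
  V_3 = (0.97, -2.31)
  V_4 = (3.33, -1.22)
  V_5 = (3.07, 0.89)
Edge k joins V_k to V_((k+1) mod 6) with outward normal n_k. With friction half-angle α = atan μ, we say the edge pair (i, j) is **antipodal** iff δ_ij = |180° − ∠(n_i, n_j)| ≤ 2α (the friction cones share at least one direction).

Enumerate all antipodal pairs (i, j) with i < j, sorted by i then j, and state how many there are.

count = 3; pairs: (0,3), (1,4), (2,5)

α = atan 0.3 = 16.70°;  2α = 33.40°
n_0 = (-0.4408, +0.8976)
n_1 = (-0.8594, -0.5113)
n_2 = (-0.1813, -0.9834)
n_3 = (+0.4193, -0.9078)
n_4 = (+0.9925, +0.1223)
n_5 = (+0.3593, +0.9332)
  (0,1): δ = 85.41°  ·
  (0,2): δ = 36.60°  ·
  (0,3): δ = 1.37°  ✓
  (0,4): δ = 70.87°  ·
  (0,5): δ = 132.79°  ·
  (1,2): δ = 131.20°  ·
  (1,3): δ = 95.96°  ·
  (1,4): δ = 23.72°  ✓
  (1,5): δ = 38.19°  ·
  (2,3): δ = 144.76°  ·
  (2,4): δ = 72.53°  ·
  (2,5): δ = 10.61°  ✓
  (3,4): δ = 107.77°  ·
  (3,5): δ = 45.85°  ·
  (4,5): δ = 118.08°  ·
antipodal pairs: 3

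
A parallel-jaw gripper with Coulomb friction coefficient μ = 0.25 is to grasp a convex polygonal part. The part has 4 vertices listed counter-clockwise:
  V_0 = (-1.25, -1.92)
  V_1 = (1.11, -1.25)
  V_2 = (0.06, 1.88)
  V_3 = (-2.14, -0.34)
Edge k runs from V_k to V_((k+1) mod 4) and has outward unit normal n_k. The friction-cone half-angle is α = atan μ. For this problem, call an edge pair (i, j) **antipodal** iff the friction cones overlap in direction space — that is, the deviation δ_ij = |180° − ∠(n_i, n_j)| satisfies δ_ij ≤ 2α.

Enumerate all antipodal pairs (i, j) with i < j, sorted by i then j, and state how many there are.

α = atan 0.25 = 14.04°;  2α = 28.07°
n_0 = (+0.2731, -0.9620)
n_1 = (+0.9481, +0.3180)
n_2 = (-0.7103, +0.7039)
n_3 = (-0.8713, -0.4908)
  (0,1): δ = 87.30°  ·
  (0,2): δ = 29.41°  ·
  (0,3): δ = 103.54°  ·
  (1,2): δ = 63.29°  ·
  (1,3): δ = 10.85°  ✓
  (2,3): δ = 105.87°  ·
antipodal pairs: 1

count = 1; pairs: (1,3)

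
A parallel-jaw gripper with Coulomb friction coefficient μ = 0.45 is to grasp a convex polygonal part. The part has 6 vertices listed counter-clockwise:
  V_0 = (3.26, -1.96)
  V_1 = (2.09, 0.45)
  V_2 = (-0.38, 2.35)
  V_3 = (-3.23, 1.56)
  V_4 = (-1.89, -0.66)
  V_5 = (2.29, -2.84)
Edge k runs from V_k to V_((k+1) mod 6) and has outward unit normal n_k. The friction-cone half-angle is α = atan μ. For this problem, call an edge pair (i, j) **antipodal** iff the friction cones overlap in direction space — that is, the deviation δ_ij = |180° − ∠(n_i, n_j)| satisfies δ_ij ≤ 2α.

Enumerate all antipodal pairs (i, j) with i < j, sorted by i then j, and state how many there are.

α = atan 0.45 = 24.23°;  2α = 48.46°
n_0 = (+0.8996, +0.4367)
n_1 = (+0.6097, +0.7926)
n_2 = (-0.2671, +0.9637)
n_3 = (-0.8561, -0.5168)
n_4 = (-0.4624, -0.8867)
n_5 = (+0.6719, -0.7406)
  (0,1): δ = 153.46°  ·
  (0,2): δ = 100.40°  ·
  (0,3): δ = 5.22°  ✓
  (0,4): δ = 36.56°  ✓
  (0,5): δ = 106.32°  ·
  (1,2): δ = 126.94°  ·
  (1,3): δ = 21.32°  ✓
  (1,4): δ = 10.03°  ✓
  (1,5): δ = 79.78°  ·
  (2,3): δ = 74.38°  ·
  (2,4): δ = 43.04°  ✓
  (2,5): δ = 26.72°  ✓
  (3,4): δ = 148.66°  ·
  (3,5): δ = 78.90°  ·
  (4,5): δ = 110.24°  ·
antipodal pairs: 6

count = 6; pairs: (0,3), (0,4), (1,3), (1,4), (2,4), (2,5)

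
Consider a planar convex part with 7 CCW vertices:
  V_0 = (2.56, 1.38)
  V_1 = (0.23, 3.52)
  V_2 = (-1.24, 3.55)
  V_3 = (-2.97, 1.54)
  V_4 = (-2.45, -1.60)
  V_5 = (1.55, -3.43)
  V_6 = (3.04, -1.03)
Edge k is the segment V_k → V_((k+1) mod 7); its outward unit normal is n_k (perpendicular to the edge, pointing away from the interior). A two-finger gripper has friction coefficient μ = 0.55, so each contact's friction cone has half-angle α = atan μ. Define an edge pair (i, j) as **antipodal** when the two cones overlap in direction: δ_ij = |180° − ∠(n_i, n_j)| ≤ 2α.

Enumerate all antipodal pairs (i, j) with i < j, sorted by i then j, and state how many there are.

count = 8; pairs: (0,3), (0,4), (1,4), (2,5), (2,6), (3,5), (3,6), (4,6)

α = atan 0.55 = 28.81°;  2α = 57.62°
n_0 = (+0.6764, +0.7365)
n_1 = (+0.0204, +0.9998)
n_2 = (-0.7579, +0.6523)
n_3 = (-0.9866, -0.1634)
n_4 = (-0.4160, -0.9094)
n_5 = (+0.8496, -0.5275)
n_6 = (+0.9807, +0.1953)
  (0,1): δ = 138.60°  ·
  (0,2): δ = 88.15°  ·
  (0,3): δ = 38.03°  ✓
  (0,4): δ = 17.98°  ✓
  (0,5): δ = 100.73°  ·
  (0,6): δ = 143.83°  ·
  (1,2): δ = 129.55°  ·
  (1,3): δ = 79.43°  ·
  (1,4): δ = 23.41°  ✓
  (1,5): δ = 59.34°  ·
  (1,6): δ = 102.43°  ·
  (2,3): δ = 129.88°  ·
  (2,4): δ = 73.87°  ·
  (2,5): δ = 8.89°  ✓
  (2,6): δ = 51.98°  ✓
  (3,4): δ = 123.99°  ·
  (3,5): δ = 41.24°  ✓
  (3,6): δ = 1.86°  ✓
  (4,5): δ = 97.25°  ·
  (4,6): δ = 54.15°  ✓
  (5,6): δ = 136.90°  ·
antipodal pairs: 8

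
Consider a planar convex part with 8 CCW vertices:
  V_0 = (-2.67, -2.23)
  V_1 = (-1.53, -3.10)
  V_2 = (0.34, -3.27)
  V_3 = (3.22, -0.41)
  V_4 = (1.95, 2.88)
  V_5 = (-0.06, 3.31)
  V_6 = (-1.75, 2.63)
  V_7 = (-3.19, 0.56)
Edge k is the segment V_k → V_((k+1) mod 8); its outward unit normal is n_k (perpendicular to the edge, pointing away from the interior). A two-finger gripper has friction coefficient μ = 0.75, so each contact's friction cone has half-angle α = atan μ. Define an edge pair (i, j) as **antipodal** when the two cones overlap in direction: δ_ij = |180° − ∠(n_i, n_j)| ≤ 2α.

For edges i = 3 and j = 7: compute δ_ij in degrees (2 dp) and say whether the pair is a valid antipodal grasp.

α = atan 0.75 = 36.87°;  2α = 73.74°
edge 3: e_3 = (-1.27, +3.29);  n_3 = (+0.9329, +0.3601)
edge 7: e_7 = (+0.52, -2.79);  n_7 = (-0.9831, -0.1832)
∠(n_3, n_7) = 169.45°
δ = |180° − 169.45°| = 10.55°
10.55° ≤ 2α = 73.74°  →  valid

δ = 10.55°, valid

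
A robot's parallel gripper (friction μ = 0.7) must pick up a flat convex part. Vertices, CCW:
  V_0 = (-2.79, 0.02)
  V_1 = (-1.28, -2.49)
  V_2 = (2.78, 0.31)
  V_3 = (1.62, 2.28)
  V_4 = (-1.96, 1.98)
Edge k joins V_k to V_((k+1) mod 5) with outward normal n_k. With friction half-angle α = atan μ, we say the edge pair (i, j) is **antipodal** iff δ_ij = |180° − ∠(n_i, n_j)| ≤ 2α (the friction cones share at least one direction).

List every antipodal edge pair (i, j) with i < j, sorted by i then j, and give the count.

count = 5; pairs: (0,2), (0,3), (1,3), (1,4), (2,4)

α = atan 0.7 = 34.99°;  2α = 69.98°
n_0 = (-0.8569, -0.5155)
n_1 = (+0.5677, -0.8232)
n_2 = (+0.8617, +0.5074)
n_3 = (-0.0835, +0.9965)
n_4 = (-0.9208, +0.3899)
  (0,1): δ = 86.44°  ·
  (0,2): δ = 0.54°  ✓
  (0,3): δ = 63.76°  ✓
  (0,4): δ = 126.02°  ·
  (1,2): δ = 94.10°  ·
  (1,3): δ = 29.80°  ✓
  (1,4): δ = 32.46°  ✓
  (2,3): δ = 115.70°  ·
  (2,4): δ = 53.44°  ✓
  (3,4): δ = 117.74°  ·
antipodal pairs: 5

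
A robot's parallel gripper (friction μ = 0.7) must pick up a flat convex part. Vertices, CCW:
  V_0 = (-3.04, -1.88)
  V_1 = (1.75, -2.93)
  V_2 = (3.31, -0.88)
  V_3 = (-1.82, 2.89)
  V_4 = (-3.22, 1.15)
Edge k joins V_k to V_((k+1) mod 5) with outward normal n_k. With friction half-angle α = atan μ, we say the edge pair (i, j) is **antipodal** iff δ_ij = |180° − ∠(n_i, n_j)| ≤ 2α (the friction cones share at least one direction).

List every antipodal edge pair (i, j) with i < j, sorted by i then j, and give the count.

α = atan 0.7 = 34.99°;  2α = 69.98°
n_0 = (-0.2141, -0.9768)
n_1 = (+0.7958, -0.6056)
n_2 = (+0.5922, +0.8058)
n_3 = (-0.7791, +0.6269)
n_4 = (-0.9982, -0.0593)
  (0,1): δ = 114.91°  ·
  (0,2): δ = 23.95°  ✓
  (0,3): δ = 63.54°  ✓
  (0,4): δ = 105.76°  ·
  (1,2): δ = 89.04°  ·
  (1,3): δ = 1.55°  ✓
  (1,4): δ = 40.67°  ✓
  (2,3): δ = 92.51°  ·
  (2,4): δ = 50.29°  ✓
  (3,4): δ = 137.78°  ·
antipodal pairs: 5

count = 5; pairs: (0,2), (0,3), (1,3), (1,4), (2,4)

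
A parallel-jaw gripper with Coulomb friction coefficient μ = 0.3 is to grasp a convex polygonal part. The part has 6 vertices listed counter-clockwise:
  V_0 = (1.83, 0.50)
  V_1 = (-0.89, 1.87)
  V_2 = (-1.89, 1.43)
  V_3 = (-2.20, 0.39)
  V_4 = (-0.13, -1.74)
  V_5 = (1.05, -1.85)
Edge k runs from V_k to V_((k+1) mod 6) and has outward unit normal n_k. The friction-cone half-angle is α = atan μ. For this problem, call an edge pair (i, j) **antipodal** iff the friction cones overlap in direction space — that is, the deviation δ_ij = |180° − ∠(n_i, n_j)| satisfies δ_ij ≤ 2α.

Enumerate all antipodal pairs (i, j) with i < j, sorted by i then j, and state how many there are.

α = atan 0.3 = 16.70°;  2α = 33.40°
n_0 = (+0.4498, +0.8931)
n_1 = (-0.4027, +0.9153)
n_2 = (-0.9583, +0.2857)
n_3 = (-0.7171, -0.6969)
n_4 = (-0.0928, -0.9957)
n_5 = (+0.9491, -0.3150)
  (0,1): δ = 129.52°  ·
  (0,2): δ = 79.86°  ·
  (0,3): δ = 19.09°  ✓
  (0,4): δ = 21.41°  ✓
  (0,5): δ = 98.37°  ·
  (1,2): δ = 130.35°  ·
  (1,3): δ = 69.57°  ·
  (1,4): δ = 29.08°  ✓
  (1,5): δ = 47.89°  ·
  (2,3): δ = 119.22°  ·
  (2,4): δ = 78.73°  ·
  (2,5): δ = 1.76°  ✓
  (3,4): δ = 139.51°  ·
  (3,5): δ = 62.54°  ·
  (4,5): δ = 103.04°  ·
antipodal pairs: 4

count = 4; pairs: (0,3), (0,4), (1,4), (2,5)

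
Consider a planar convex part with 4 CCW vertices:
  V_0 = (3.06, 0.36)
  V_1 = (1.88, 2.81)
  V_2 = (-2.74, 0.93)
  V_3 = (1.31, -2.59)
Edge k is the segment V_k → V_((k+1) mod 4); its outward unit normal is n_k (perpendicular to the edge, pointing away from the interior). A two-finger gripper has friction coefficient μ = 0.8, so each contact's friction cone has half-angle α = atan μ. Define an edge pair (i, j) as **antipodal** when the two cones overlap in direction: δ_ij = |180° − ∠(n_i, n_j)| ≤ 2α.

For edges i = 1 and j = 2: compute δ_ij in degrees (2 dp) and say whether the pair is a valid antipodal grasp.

δ = 63.14°, valid

α = atan 0.8 = 38.66°;  2α = 77.32°
edge 1: e_1 = (-4.62, -1.88);  n_1 = (-0.3769, +0.9262)
edge 2: e_2 = (+4.05, -3.52);  n_2 = (-0.6560, -0.7548)
∠(n_1, n_2) = 116.86°
δ = |180° − 116.86°| = 63.14°
63.14° ≤ 2α = 77.32°  →  valid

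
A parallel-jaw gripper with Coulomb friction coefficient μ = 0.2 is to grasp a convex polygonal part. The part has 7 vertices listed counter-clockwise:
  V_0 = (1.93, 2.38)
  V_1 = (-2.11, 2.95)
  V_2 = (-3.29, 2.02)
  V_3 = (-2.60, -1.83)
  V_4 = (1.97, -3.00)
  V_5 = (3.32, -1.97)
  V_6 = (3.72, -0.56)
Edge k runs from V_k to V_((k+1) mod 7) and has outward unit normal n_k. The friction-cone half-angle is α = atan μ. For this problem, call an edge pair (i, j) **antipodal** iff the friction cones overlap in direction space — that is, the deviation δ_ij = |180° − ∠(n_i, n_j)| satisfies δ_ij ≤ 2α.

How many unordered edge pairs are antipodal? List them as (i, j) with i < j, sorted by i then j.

count = 3; pairs: (0,3), (1,4), (2,6)

α = atan 0.2 = 11.31°;  2α = 22.62°
n_0 = (+0.1397, +0.9902)
n_1 = (-0.6190, +0.7854)
n_2 = (-0.9843, -0.1764)
n_3 = (-0.2480, -0.9688)
n_4 = (+0.6066, -0.7950)
n_5 = (+0.9620, -0.2729)
n_6 = (+0.8541, +0.5200)
  (0,1): δ = 133.73°  ·
  (0,2): δ = 71.81°  ·
  (0,3): δ = 6.33°  ✓
  (0,4): δ = 45.37°  ·
  (0,5): δ = 82.19°  ·
  (0,6): δ = 129.37°  ·
  (1,2): δ = 118.08°  ·
  (1,3): δ = 52.60°  ·
  (1,4): δ = 0.90°  ✓
  (1,5): δ = 35.92°  ·
  (1,6): δ = 83.09°  ·
  (2,3): δ = 114.52°  ·
  (2,4): δ = 62.82°  ·
  (2,5): δ = 26.00°  ·
  (2,6): δ = 21.17°  ✓
  (3,4): δ = 128.30°  ·
  (3,5): δ = 91.48°  ·
  (3,6): δ = 44.30°  ·
  (4,5): δ = 143.18°  ·
  (4,6): δ = 96.01°  ·
  (5,6): δ = 132.83°  ·
antipodal pairs: 3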